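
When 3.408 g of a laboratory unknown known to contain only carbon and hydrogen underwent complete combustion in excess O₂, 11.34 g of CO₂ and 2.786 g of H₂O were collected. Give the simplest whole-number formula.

mol C = 11.34 g CO₂ ÷ 44.009 g/mol = 0.25767 mol
mol H = 2 × 2.786 g H₂O ÷ 18.015 g/mol = 0.30930 mol
Divide by the smallest (0.25767 mol): C 1.000, H 1.200
Multiplying each by 5 gives whole numbers: C 5.00, H 6.00

C5H6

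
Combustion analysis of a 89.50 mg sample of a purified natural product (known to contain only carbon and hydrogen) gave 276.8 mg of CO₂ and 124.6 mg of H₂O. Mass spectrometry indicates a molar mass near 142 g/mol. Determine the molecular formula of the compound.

mol C = 0.2768 g CO₂ ÷ 44.009 g/mol = 0.0062896 mol
mol H = 2 × 0.1246 g H₂O ÷ 18.015 g/mol = 0.013833 mol
Divide by the smallest (0.0062896 mol): C 1.000, H 2.199
Multiplying each by 5 gives whole numbers: C 5.00, H 11.00
Empirical formula: C5H11
Empirical-formula mass = 71.14 g/mol; 142 ÷ 71.14 ≈ 2, so the molecular formula is C10H22.

C10H22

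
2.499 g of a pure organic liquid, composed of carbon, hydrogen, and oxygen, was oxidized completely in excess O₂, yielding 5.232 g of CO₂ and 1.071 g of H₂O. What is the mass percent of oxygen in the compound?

mol C = 5.232 g CO₂ ÷ 44.009 g/mol = 0.11888 mol
mol H = 2 × 1.071 g H₂O ÷ 18.015 g/mol = 0.11890 mol
mass O = 2.499 − (1.4279 + 0.11985) = 0.95122 g → mol O = 0.95122 ÷ 15.999 = 0.059455 mol
mass % O = 0.95122 g ÷ 2.499 g × 100%

38.06%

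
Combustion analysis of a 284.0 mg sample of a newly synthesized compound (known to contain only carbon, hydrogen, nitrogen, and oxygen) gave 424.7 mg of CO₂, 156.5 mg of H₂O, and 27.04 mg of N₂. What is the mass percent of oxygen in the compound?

43.50%

mol C = 0.4247 g CO₂ ÷ 44.009 g/mol = 0.0096503 mol
mol H = 2 × 0.1565 g H₂O ÷ 18.015 g/mol = 0.017374 mol
mol N = 2 × 0.02704 g N₂ ÷ 28.014 g/mol = 0.0019305 mol
mass O = 0.2840 − (0.11591 + 0.017513 + 0.027040) = 0.12354 g → mol O = 0.12354 ÷ 15.999 = 0.0077215 mol
mass % O = 0.12354 g ÷ 0.2840 g × 100%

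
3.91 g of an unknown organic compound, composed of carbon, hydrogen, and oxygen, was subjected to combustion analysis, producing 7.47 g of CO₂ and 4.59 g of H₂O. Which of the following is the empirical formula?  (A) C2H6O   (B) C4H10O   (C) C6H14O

mol C = 7.47 g CO₂ ÷ 44.009 g/mol = 0.1697 mol
mol H = 2 × 4.59 g H₂O ÷ 18.015 g/mol = 0.5096 mol
mass O = 3.91 − (2.039 + 0.5137) = 1.358 g → mol O = 1.358 ÷ 15.999 = 0.08486 mol
Divide by the smallest (0.08486 mol): C 2.000, H 6.005, O 1.000

(A) C2H6O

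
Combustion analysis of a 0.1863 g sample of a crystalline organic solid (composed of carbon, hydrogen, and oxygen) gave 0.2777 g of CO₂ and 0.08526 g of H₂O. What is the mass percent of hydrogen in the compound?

5.12%

mol C = 0.2777 g CO₂ ÷ 44.009 g/mol = 0.0063101 mol
mol H = 2 × 0.08526 g H₂O ÷ 18.015 g/mol = 0.0094654 mol
mass O = 0.1863 − (0.075790 + 0.0095412) = 0.10097 g → mol O = 0.10097 ÷ 15.999 = 0.0063109 mol
mass % H = 0.0095412 g ÷ 0.1863 g × 100%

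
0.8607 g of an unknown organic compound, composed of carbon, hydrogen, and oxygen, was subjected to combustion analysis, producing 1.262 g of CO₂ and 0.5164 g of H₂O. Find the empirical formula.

CH2O

mol C = 1.262 g CO₂ ÷ 44.009 g/mol = 0.028676 mol
mol H = 2 × 0.5164 g H₂O ÷ 18.015 g/mol = 0.057330 mol
mass O = 0.8607 − (0.34443 + 0.057789) = 0.45848 g → mol O = 0.45848 ÷ 15.999 = 0.028657 mol
Divide by the smallest (0.028657 mol): C 1.001, H 2.001, O 1.000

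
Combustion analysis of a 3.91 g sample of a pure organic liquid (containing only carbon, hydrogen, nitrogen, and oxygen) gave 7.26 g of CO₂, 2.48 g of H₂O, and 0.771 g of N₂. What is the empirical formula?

C3H5NO

mol C = 7.26 g CO₂ ÷ 44.009 g/mol = 0.1650 mol
mol H = 2 × 2.48 g H₂O ÷ 18.015 g/mol = 0.2753 mol
mol N = 2 × 0.771 g N₂ ÷ 28.014 g/mol = 0.05504 mol
mass O = 3.91 − (1.981 + 0.2775 + 0.7710) = 0.8801 g → mol O = 0.8801 ÷ 15.999 = 0.05501 mol
Divide by the smallest (0.05501 mol): C 2.999, H 5.005, N 1.001, O 1.000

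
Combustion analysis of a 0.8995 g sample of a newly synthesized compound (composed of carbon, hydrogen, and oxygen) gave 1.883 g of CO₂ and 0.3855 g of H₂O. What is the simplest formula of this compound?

C2H2O

mol C = 1.883 g CO₂ ÷ 44.009 g/mol = 0.042787 mol
mol H = 2 × 0.3855 g H₂O ÷ 18.015 g/mol = 0.042798 mol
mass O = 0.8995 − (0.51391 + 0.043140) = 0.34245 g → mol O = 0.34245 ÷ 15.999 = 0.021404 mol
Divide by the smallest (0.021404 mol): C 1.999, H 1.999, O 1.000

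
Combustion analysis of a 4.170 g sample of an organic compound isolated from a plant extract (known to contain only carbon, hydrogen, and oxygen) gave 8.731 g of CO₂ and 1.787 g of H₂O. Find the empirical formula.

C2H2O

mol C = 8.731 g CO₂ ÷ 44.009 g/mol = 0.19839 mol
mol H = 2 × 1.787 g H₂O ÷ 18.015 g/mol = 0.19839 mol
mass O = 4.170 − (2.3829 + 0.19998) = 1.5871 g → mol O = 1.5871 ÷ 15.999 = 0.099203 mol
Divide by the smallest (0.099203 mol): C 2.000, H 2.000, O 1.000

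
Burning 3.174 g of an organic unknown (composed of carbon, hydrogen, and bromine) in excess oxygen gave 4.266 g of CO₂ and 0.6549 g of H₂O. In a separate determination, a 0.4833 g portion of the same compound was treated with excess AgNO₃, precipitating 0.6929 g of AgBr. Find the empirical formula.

C4H3Br

mol C = 4.266 g CO₂ ÷ 44.009 g/mol = 0.096935 mol
mol H = 2 × 0.6549 g H₂O ÷ 18.015 g/mol = 0.072706 mol
From the AgBr data: mol Br per gram of compound = (0.6929 ÷ 187.772) ÷ 0.4833 = 0.0076352 mol/g, so in the 3.174 g combustion sample mol Br = 0.024234 mol
Divide by the smallest (0.024234 mol): C 4.000, H 3.000, Br 1.000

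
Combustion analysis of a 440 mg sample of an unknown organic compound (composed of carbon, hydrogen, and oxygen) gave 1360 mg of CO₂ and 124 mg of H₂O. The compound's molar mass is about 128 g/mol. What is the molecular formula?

mol C = 1.36 g CO₂ ÷ 44.009 g/mol = 0.03090 mol
mol H = 2 × 0.124 g H₂O ÷ 18.015 g/mol = 0.01377 mol
mass O = 0.440 − (0.3712 + 0.01388) = 0.05495 g → mol O = 0.05495 ÷ 15.999 = 0.003435 mol
Divide by the smallest (0.003435 mol): C 8.997, H 4.008, O 1.000
Empirical formula: C9H4O
Empirical-formula mass = 128.13 g/mol; 128 ÷ 128.13 ≈ 1, so the molecular formula is C9H4O.

C9H4O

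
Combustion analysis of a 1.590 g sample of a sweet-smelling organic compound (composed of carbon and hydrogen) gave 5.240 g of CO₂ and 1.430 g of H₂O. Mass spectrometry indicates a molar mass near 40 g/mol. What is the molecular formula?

C3H4

mol C = 5.240 g CO₂ ÷ 44.009 g/mol = 0.11907 mol
mol H = 2 × 1.430 g H₂O ÷ 18.015 g/mol = 0.15876 mol
Divide by the smallest (0.11907 mol): C 1.000, H 1.333
Multiplying each by 3 gives whole numbers: C 3.00, H 4.00
Empirical formula: C3H4
Empirical-formula mass = 40.06 g/mol; 40 ÷ 40.06 ≈ 1, so the molecular formula is C3H4.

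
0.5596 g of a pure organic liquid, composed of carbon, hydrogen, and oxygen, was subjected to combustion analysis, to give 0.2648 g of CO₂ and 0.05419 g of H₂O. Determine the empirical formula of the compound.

CHO5

mol C = 0.2648 g CO₂ ÷ 44.009 g/mol = 0.0060170 mol
mol H = 2 × 0.05419 g H₂O ÷ 18.015 g/mol = 0.0060161 mol
mass O = 0.5596 − (0.072270 + 0.0060642) = 0.48127 g → mol O = 0.48127 ÷ 15.999 = 0.030081 mol
Divide by the smallest (0.0060161 mol): C 1.000, H 1.000, O 5.000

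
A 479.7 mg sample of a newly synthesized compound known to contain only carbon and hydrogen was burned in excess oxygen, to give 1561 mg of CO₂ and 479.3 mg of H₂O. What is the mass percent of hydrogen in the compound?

11.18%

mol C = 1.561 g CO₂ ÷ 44.009 g/mol = 0.035470 mol
mol H = 2 × 0.4793 g H₂O ÷ 18.015 g/mol = 0.053211 mol
mass % H = 0.053637 g ÷ 0.4797 g × 100%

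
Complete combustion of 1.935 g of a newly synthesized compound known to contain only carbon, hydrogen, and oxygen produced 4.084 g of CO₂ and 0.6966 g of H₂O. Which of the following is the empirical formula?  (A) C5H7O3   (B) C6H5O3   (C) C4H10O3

mol C = 4.084 g CO₂ ÷ 44.009 g/mol = 0.092799 mol
mol H = 2 × 0.6966 g H₂O ÷ 18.015 g/mol = 0.077336 mol
mass O = 1.935 − (1.1146 + 0.077954) = 0.74243 g → mol O = 0.74243 ÷ 15.999 = 0.046405 mol
Divide by the smallest (0.046405 mol): C 2.000, H 1.667, O 1.000
Multiplying each by 3 gives whole numbers: C 6.00, H 5.00, O 3.00

(B) C6H5O3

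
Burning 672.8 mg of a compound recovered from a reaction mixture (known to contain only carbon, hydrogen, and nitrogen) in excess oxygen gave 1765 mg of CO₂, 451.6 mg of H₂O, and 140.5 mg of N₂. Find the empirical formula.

mol C = 1.765 g CO₂ ÷ 44.009 g/mol = 0.040105 mol
mol H = 2 × 0.4516 g H₂O ÷ 18.015 g/mol = 0.050136 mol
mol N = 2 × 0.1405 g N₂ ÷ 28.014 g/mol = 0.010031 mol
Divide by the smallest (0.010031 mol): C 3.998, H 4.998, N 1.000

C4H5N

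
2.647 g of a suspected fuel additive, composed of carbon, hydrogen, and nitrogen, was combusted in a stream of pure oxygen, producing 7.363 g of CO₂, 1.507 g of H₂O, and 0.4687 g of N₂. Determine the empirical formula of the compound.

C5H5N

mol C = 7.363 g CO₂ ÷ 44.009 g/mol = 0.16731 mol
mol H = 2 × 1.507 g H₂O ÷ 18.015 g/mol = 0.16731 mol
mol N = 2 × 0.4687 g N₂ ÷ 28.014 g/mol = 0.033462 mol
Divide by the smallest (0.033462 mol): C 5.000, H 5.000, N 1.000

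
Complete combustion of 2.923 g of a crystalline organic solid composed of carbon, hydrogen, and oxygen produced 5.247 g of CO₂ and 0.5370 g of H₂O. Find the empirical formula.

C4H2O3

mol C = 5.247 g CO₂ ÷ 44.009 g/mol = 0.11923 mol
mol H = 2 × 0.5370 g H₂O ÷ 18.015 g/mol = 0.059617 mol
mass O = 2.923 − (1.4320 + 0.060094) = 1.4309 g → mol O = 1.4309 ÷ 15.999 = 0.089436 mol
Divide by the smallest (0.059617 mol): C 2.000, H 1.000, O 1.500
Multiplying each by 2 gives whole numbers: C 4.00, H 2.00, O 3.00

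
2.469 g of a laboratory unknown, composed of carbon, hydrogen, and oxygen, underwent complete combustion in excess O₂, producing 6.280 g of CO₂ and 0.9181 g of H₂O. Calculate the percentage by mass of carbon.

69.42%

mol C = 6.280 g CO₂ ÷ 44.009 g/mol = 0.14270 mol
mol H = 2 × 0.9181 g H₂O ÷ 18.015 g/mol = 0.10193 mol
mass O = 2.469 − (1.7139 + 0.10274) = 0.65231 g → mol O = 0.65231 ÷ 15.999 = 0.040772 mol
mass % C = 1.7139 g ÷ 2.469 g × 100%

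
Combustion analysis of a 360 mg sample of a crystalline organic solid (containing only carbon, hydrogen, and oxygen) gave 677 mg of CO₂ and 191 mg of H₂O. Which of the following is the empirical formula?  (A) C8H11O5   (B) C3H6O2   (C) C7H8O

(A) C8H11O5

mol C = 0.677 g CO₂ ÷ 44.009 g/mol = 0.01538 mol
mol H = 2 × 0.191 g H₂O ÷ 18.015 g/mol = 0.02120 mol
mass O = 0.360 − (0.1848 + 0.02137) = 0.1539 g → mol O = 0.1539 ÷ 15.999 = 0.009617 mol
Divide by the smallest (0.009617 mol): C 1.600, H 2.205, O 1.000
Multiplying each by 5 gives whole numbers: C 8.00, H 11.02, O 5.00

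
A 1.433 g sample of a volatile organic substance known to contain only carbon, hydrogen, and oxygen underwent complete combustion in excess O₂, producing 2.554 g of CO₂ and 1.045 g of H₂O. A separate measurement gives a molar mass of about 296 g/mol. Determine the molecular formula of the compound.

mol C = 2.554 g CO₂ ÷ 44.009 g/mol = 0.058034 mol
mol H = 2 × 1.045 g H₂O ÷ 18.015 g/mol = 0.11601 mol
mass O = 1.433 − (0.69704 + 0.11694) = 0.61902 g → mol O = 0.61902 ÷ 15.999 = 0.038691 mol
Divide by the smallest (0.038691 mol): C 1.500, H 2.998, O 1.000
Multiplying each by 2 gives whole numbers: C 3.00, H 6.00, O 2.00
Empirical formula: C3H6O2
Empirical-formula mass = 74.08 g/mol; 296 ÷ 74.08 ≈ 4, so the molecular formula is C12H24O8.

C12H24O8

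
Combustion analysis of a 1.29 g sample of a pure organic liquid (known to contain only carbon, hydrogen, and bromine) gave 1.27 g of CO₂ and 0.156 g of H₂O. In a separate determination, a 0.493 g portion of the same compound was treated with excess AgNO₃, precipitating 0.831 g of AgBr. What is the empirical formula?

mol C = 1.27 g CO₂ ÷ 44.009 g/mol = 0.02886 mol
mol H = 2 × 0.156 g H₂O ÷ 18.015 g/mol = 0.01732 mol
From the AgBr data: mol Br per gram of compound = (0.831 ÷ 187.772) ÷ 0.493 = 0.008977 mol/g, so in the 1.29 g combustion sample mol Br = 0.01158 mol
Divide by the smallest (0.01158 mol): C 2.492, H 1.496, Br 1.000
Multiplying each by 2 gives whole numbers: C 4.98, H 2.99, Br 2.00

C5H3Br2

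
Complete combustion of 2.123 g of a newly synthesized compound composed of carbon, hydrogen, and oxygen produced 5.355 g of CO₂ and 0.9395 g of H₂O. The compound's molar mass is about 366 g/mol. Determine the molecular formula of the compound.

mol C = 5.355 g CO₂ ÷ 44.009 g/mol = 0.12168 mol
mol H = 2 × 0.9395 g H₂O ÷ 18.015 g/mol = 0.10430 mol
mass O = 2.123 − (1.4615 + 0.10514) = 0.55637 g → mol O = 0.55637 ÷ 15.999 = 0.034775 mol
Divide by the smallest (0.034775 mol): C 3.499, H 2.999, O 1.000
Multiplying each by 2 gives whole numbers: C 7.00, H 6.00, O 2.00
Empirical formula: C7H6O2
Empirical-formula mass = 122.12 g/mol; 366 ÷ 122.12 ≈ 3, so the molecular formula is C21H18O6.

C21H18O6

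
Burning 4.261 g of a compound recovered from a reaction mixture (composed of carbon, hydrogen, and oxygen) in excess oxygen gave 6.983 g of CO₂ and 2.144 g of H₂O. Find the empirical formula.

C6H9O5

mol C = 6.983 g CO₂ ÷ 44.009 g/mol = 0.15867 mol
mol H = 2 × 2.144 g H₂O ÷ 18.015 g/mol = 0.23802 mol
mass O = 4.261 − (1.9058 + 0.23993) = 2.1153 g → mol O = 2.1153 ÷ 15.999 = 0.13221 mol
Divide by the smallest (0.13221 mol): C 1.200, H 1.800, O 1.000
Multiplying each by 5 gives whole numbers: C 6.00, H 9.00, O 5.00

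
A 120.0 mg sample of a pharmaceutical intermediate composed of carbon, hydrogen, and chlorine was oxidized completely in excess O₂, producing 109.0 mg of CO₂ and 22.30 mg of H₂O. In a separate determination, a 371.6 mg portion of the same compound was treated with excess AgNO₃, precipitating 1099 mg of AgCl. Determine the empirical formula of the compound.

mol C = 0.1090 g CO₂ ÷ 44.009 g/mol = 0.0024768 mol
mol H = 2 × 0.02230 g H₂O ÷ 18.015 g/mol = 0.0024757 mol
From the AgCl data: mol Cl per gram of compound = (1.099 ÷ 143.318) ÷ 0.3716 = 0.020636 mol/g, so in the 0.1200 g combustion sample mol Cl = 0.0024763 mol
Divide by the smallest (0.0024757 mol): C 1.000, H 1.000, Cl 1.000

CHCl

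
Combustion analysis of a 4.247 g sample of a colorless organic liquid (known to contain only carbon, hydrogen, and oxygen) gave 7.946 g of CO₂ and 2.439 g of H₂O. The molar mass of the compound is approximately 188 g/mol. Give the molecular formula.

mol C = 7.946 g CO₂ ÷ 44.009 g/mol = 0.18055 mol
mol H = 2 × 2.439 g H₂O ÷ 18.015 g/mol = 0.27077 mol
mass O = 4.247 − (2.1686 + 0.27294) = 1.8054 g → mol O = 1.8054 ÷ 15.999 = 0.11285 mol
Divide by the smallest (0.11285 mol): C 1.600, H 2.400, O 1.000
Multiplying each by 5 gives whole numbers: C 8.00, H 12.00, O 5.00
Empirical formula: C8H12O5
Empirical-formula mass = 188.18 g/mol; 188 ÷ 188.18 ≈ 1, so the molecular formula is C8H12O5.

C8H12O5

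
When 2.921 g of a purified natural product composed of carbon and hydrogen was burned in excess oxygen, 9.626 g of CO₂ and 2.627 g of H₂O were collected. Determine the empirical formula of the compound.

mol C = 9.626 g CO₂ ÷ 44.009 g/mol = 0.21873 mol
mol H = 2 × 2.627 g H₂O ÷ 18.015 g/mol = 0.29165 mol
Divide by the smallest (0.21873 mol): C 1.000, H 1.333
Multiplying each by 3 gives whole numbers: C 3.00, H 4.00

C3H4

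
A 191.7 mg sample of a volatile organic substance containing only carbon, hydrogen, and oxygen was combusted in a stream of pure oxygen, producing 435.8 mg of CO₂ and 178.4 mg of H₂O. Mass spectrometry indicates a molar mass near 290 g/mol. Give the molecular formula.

mol C = 0.4358 g CO₂ ÷ 44.009 g/mol = 0.0099025 mol
mol H = 2 × 0.1784 g H₂O ÷ 18.015 g/mol = 0.019806 mol
mass O = 0.1917 − (0.11894 + 0.019964) = 0.052797 g → mol O = 0.052797 ÷ 15.999 = 0.0033000 mol
Divide by the smallest (0.0033000 mol): C 3.001, H 6.002, O 1.000
Empirical formula: C3H6O
Empirical-formula mass = 58.08 g/mol; 290 ÷ 58.08 ≈ 5, so the molecular formula is C15H30O5.

C15H30O5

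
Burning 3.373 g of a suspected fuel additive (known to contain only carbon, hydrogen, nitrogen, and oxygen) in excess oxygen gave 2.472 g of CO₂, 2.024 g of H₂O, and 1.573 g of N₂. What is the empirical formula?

CH4N2O

mol C = 2.472 g CO₂ ÷ 44.009 g/mol = 0.056170 mol
mol H = 2 × 2.024 g H₂O ÷ 18.015 g/mol = 0.22470 mol
mol N = 2 × 1.573 g N₂ ÷ 28.014 g/mol = 0.11230 mol
mass O = 3.373 − (0.67466 + 0.22650 + 1.5730) = 0.89884 g → mol O = 0.89884 ÷ 15.999 = 0.056181 mol
Divide by the smallest (0.056170 mol): C 1.000, H 4.000, N 1.999, O 1.000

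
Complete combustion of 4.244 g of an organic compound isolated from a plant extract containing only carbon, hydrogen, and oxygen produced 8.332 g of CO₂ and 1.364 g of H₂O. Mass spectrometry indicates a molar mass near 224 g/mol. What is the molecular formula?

C10H8O6

mol C = 8.332 g CO₂ ÷ 44.009 g/mol = 0.18932 mol
mol H = 2 × 1.364 g H₂O ÷ 18.015 g/mol = 0.15143 mol
mass O = 4.244 − (2.2740 + 0.15264) = 1.8174 g → mol O = 1.8174 ÷ 15.999 = 0.11359 mol
Divide by the smallest (0.11359 mol): C 1.667, H 1.333, O 1.000
Multiplying each by 3 gives whole numbers: C 5.00, H 4.00, O 3.00
Empirical formula: C5H4O3
Empirical-formula mass = 112.08 g/mol; 224 ÷ 112.08 ≈ 2, so the molecular formula is C10H8O6.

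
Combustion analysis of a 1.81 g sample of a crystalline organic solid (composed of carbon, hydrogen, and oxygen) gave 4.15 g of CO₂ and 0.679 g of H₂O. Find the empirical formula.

mol C = 4.15 g CO₂ ÷ 44.009 g/mol = 0.09430 mol
mol H = 2 × 0.679 g H₂O ÷ 18.015 g/mol = 0.07538 mol
mass O = 1.81 − (1.133 + 0.07598) = 0.6014 g → mol O = 0.6014 ÷ 15.999 = 0.03759 mol
Divide by the smallest (0.03759 mol): C 2.509, H 2.005, O 1.000
Multiplying each by 2 gives whole numbers: C 5.02, H 4.01, O 2.00

C5H4O2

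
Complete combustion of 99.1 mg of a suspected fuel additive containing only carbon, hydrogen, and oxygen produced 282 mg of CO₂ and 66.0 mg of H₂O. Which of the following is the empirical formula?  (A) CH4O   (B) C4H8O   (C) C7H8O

(C) C7H8O

mol C = 0.282 g CO₂ ÷ 44.009 g/mol = 0.006408 mol
mol H = 2 × 0.0660 g H₂O ÷ 18.015 g/mol = 0.007327 mol
mass O = 0.0991 − (0.07696 + 0.007386) = 0.01475 g → mol O = 0.01475 ÷ 15.999 = 0.0009220 mol
Divide by the smallest (0.0009220 mol): C 6.950, H 7.948, O 1.000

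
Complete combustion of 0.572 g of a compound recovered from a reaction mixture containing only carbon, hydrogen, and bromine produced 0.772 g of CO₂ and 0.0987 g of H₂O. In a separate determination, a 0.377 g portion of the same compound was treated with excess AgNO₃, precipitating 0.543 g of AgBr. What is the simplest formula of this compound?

C8H5Br2

mol C = 0.772 g CO₂ ÷ 44.009 g/mol = 0.01754 mol
mol H = 2 × 0.0987 g H₂O ÷ 18.015 g/mol = 0.01096 mol
From the AgBr data: mol Br per gram of compound = (0.543 ÷ 187.772) ÷ 0.377 = 0.007671 mol/g, so in the 0.572 g combustion sample mol Br = 0.004388 mol
Divide by the smallest (0.004388 mol): C 3.998, H 2.497, Br 1.000
Multiplying each by 2 gives whole numbers: C 8.00, H 4.99, Br 2.00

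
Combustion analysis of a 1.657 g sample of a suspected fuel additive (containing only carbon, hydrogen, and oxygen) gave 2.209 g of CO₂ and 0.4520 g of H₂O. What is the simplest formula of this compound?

mol C = 2.209 g CO₂ ÷ 44.009 g/mol = 0.050194 mol
mol H = 2 × 0.4520 g H₂O ÷ 18.015 g/mol = 0.050180 mol
mass O = 1.657 − (0.60288 + 0.050582) = 1.0035 g → mol O = 1.0035 ÷ 15.999 = 0.062725 mol
Divide by the smallest (0.050180 mol): C 1.000, H 1.000, O 1.250
Multiplying each by 4 gives whole numbers: C 4.00, H 4.00, O 5.00

C4H4O5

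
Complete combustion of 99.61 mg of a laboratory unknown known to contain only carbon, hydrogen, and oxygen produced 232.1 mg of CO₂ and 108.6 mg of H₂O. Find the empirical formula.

mol C = 0.2321 g CO₂ ÷ 44.009 g/mol = 0.0052739 mol
mol H = 2 × 0.1086 g H₂O ÷ 18.015 g/mol = 0.012057 mol
mass O = 0.09961 − (0.063345 + 0.012153) = 0.024112 g → mol O = 0.024112 ÷ 15.999 = 0.0015071 mol
Divide by the smallest (0.0015071 mol): C 3.499, H 8.000, O 1.000
Multiplying each by 2 gives whole numbers: C 7.00, H 16.00, O 2.00

C7H16O2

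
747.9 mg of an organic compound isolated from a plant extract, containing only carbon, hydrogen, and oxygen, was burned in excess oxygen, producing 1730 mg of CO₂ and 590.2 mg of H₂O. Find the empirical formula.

C3H5O

mol C = 1.730 g CO₂ ÷ 44.009 g/mol = 0.039310 mol
mol H = 2 × 0.5902 g H₂O ÷ 18.015 g/mol = 0.065523 mol
mass O = 0.7479 − (0.47215 + 0.066047) = 0.20970 g → mol O = 0.20970 ÷ 15.999 = 0.013107 mol
Divide by the smallest (0.013107 mol): C 2.999, H 4.999, O 1.000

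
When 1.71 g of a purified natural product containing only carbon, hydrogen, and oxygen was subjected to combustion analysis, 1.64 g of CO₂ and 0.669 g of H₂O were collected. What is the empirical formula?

CH2O2

mol C = 1.64 g CO₂ ÷ 44.009 g/mol = 0.03727 mol
mol H = 2 × 0.669 g H₂O ÷ 18.015 g/mol = 0.07427 mol
mass O = 1.71 − (0.4476 + 0.07487) = 1.188 g → mol O = 1.188 ÷ 15.999 = 0.07423 mol
Divide by the smallest (0.03727 mol): C 1.000, H 1.993, O 1.992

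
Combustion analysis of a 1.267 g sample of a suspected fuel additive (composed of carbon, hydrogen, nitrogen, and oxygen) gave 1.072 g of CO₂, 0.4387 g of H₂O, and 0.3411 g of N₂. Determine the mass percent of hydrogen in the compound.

3.87%

mol C = 1.072 g CO₂ ÷ 44.009 g/mol = 0.024359 mol
mol H = 2 × 0.4387 g H₂O ÷ 18.015 g/mol = 0.048704 mol
mol N = 2 × 0.3411 g N₂ ÷ 28.014 g/mol = 0.024352 mol
mass O = 1.267 − (0.29257 + 0.049093 + 0.34110) = 0.58423 g → mol O = 0.58423 ÷ 15.999 = 0.036517 mol
mass % H = 0.049093 g ÷ 1.267 g × 100%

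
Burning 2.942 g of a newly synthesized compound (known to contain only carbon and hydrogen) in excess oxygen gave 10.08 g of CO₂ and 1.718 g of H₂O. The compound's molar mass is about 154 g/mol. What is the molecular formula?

C12H10

mol C = 10.08 g CO₂ ÷ 44.009 g/mol = 0.22904 mol
mol H = 2 × 1.718 g H₂O ÷ 18.015 g/mol = 0.19073 mol
Divide by the smallest (0.19073 mol): C 1.201, H 1.000
Multiplying each by 5 gives whole numbers: C 6.00, H 5.00
Empirical formula: C6H5
Empirical-formula mass = 77.11 g/mol; 154 ÷ 77.11 ≈ 2, so the molecular formula is C12H10.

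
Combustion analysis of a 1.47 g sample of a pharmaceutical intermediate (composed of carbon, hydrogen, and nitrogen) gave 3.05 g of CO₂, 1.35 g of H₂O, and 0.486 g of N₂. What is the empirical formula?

C6H13N3

mol C = 3.05 g CO₂ ÷ 44.009 g/mol = 0.06930 mol
mol H = 2 × 1.35 g H₂O ÷ 18.015 g/mol = 0.1499 mol
mol N = 2 × 0.486 g N₂ ÷ 28.014 g/mol = 0.03470 mol
Divide by the smallest (0.03470 mol): C 1.997, H 4.320, N 1.000
Multiplying each by 3 gives whole numbers: C 5.99, H 12.96, N 3.00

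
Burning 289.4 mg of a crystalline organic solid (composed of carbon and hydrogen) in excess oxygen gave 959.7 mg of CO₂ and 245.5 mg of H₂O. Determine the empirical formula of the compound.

mol C = 0.9597 g CO₂ ÷ 44.009 g/mol = 0.021807 mol
mol H = 2 × 0.2455 g H₂O ÷ 18.015 g/mol = 0.027255 mol
Divide by the smallest (0.021807 mol): C 1.000, H 1.250
Multiplying each by 4 gives whole numbers: C 4.00, H 5.00

C4H5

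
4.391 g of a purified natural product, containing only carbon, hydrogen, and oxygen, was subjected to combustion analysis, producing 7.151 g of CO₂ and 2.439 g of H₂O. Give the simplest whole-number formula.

C6H10O5

mol C = 7.151 g CO₂ ÷ 44.009 g/mol = 0.16249 mol
mol H = 2 × 2.439 g H₂O ÷ 18.015 g/mol = 0.27077 mol
mass O = 4.391 − (1.9517 + 0.27294) = 2.1664 g → mol O = 2.1664 ÷ 15.999 = 0.13541 mol
Divide by the smallest (0.13541 mol): C 1.200, H 2.000, O 1.000
Multiplying each by 5 gives whole numbers: C 6.00, H 10.00, O 5.00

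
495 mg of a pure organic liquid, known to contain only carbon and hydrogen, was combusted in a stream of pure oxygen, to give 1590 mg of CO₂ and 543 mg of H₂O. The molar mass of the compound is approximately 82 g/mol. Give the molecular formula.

C6H10

mol C = 1.59 g CO₂ ÷ 44.009 g/mol = 0.03613 mol
mol H = 2 × 0.543 g H₂O ÷ 18.015 g/mol = 0.06028 mol
Divide by the smallest (0.03613 mol): C 1.000, H 1.669
Multiplying each by 3 gives whole numbers: C 3.00, H 5.01
Empirical formula: C3H5
Empirical-formula mass = 41.07 g/mol; 82 ÷ 41.07 ≈ 2, so the molecular formula is C6H10.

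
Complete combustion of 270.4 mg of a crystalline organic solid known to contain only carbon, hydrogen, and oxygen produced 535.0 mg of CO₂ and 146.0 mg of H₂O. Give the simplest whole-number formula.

mol C = 0.5350 g CO₂ ÷ 44.009 g/mol = 0.012157 mol
mol H = 2 × 0.1460 g H₂O ÷ 18.015 g/mol = 0.016209 mol
mass O = 0.2704 − (0.14601 + 0.016338) = 0.10805 g → mol O = 0.10805 ÷ 15.999 = 0.0067535 mol
Divide by the smallest (0.0067535 mol): C 1.800, H 2.400, O 1.000
Multiplying each by 5 gives whole numbers: C 9.00, H 12.00, O 5.00

C9H12O5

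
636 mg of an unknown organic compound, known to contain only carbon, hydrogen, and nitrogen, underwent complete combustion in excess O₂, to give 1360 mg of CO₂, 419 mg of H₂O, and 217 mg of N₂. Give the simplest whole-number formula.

mol C = 1.36 g CO₂ ÷ 44.009 g/mol = 0.03090 mol
mol H = 2 × 0.419 g H₂O ÷ 18.015 g/mol = 0.04652 mol
mol N = 2 × 0.217 g N₂ ÷ 28.014 g/mol = 0.01549 mol
Divide by the smallest (0.01549 mol): C 1.995, H 3.003, N 1.000

C2H3N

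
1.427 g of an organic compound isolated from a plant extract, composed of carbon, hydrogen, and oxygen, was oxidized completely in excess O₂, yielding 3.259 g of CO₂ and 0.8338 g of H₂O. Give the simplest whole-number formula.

C8H10O3

mol C = 3.259 g CO₂ ÷ 44.009 g/mol = 0.074053 mol
mol H = 2 × 0.8338 g H₂O ÷ 18.015 g/mol = 0.092567 mol
mass O = 1.427 − (0.88945 + 0.093308) = 0.44424 g → mol O = 0.44424 ÷ 15.999 = 0.027767 mol
Divide by the smallest (0.027767 mol): C 2.667, H 3.334, O 1.000
Multiplying each by 3 gives whole numbers: C 8.00, H 10.00, O 3.00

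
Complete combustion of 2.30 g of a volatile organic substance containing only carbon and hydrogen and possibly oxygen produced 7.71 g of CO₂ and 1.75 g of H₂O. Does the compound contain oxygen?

mol C = 7.71 g CO₂ ÷ 44.009 g/mol = 0.1752 mol
mol H = 2 × 1.75 g H₂O ÷ 18.015 g/mol = 0.1943 mol
C and H together account for 2.300 g — essentially the entire 2.30 g sample — so the compound contains no oxygen.

no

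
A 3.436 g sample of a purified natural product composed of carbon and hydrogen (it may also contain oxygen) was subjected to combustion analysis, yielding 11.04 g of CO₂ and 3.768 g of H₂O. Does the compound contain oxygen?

no

mol C = 11.04 g CO₂ ÷ 44.009 g/mol = 0.25086 mol
mol H = 2 × 3.768 g H₂O ÷ 18.015 g/mol = 0.41832 mol
C and H together account for 3.4347 g — essentially the entire 3.436 g sample — so the compound contains no oxygen.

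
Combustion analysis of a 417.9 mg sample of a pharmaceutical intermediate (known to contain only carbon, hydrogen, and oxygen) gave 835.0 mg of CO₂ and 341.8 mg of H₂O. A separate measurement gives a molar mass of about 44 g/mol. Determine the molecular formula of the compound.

mol C = 0.8350 g CO₂ ÷ 44.009 g/mol = 0.018973 mol
mol H = 2 × 0.3418 g H₂O ÷ 18.015 g/mol = 0.037946 mol
mass O = 0.4179 − (0.22789 + 0.038250) = 0.15176 g → mol O = 0.15176 ÷ 15.999 = 0.0094856 mol
Divide by the smallest (0.0094856 mol): C 2.000, H 4.000, O 1.000
Empirical formula: C2H4O
Empirical-formula mass = 44.05 g/mol; 44 ÷ 44.05 ≈ 1, so the molecular formula is C2H4O.

C2H4O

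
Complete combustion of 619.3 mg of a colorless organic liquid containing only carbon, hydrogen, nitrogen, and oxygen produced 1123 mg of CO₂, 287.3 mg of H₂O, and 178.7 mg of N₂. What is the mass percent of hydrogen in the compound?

mol C = 1.123 g CO₂ ÷ 44.009 g/mol = 0.025518 mol
mol H = 2 × 0.2873 g H₂O ÷ 18.015 g/mol = 0.031896 mol
mol N = 2 × 0.1787 g N₂ ÷ 28.014 g/mol = 0.012758 mol
mass O = 0.6193 − (0.30649 + 0.032151 + 0.17870) = 0.10196 g → mol O = 0.10196 ÷ 15.999 = 0.0063728 mol
mass % H = 0.032151 g ÷ 0.6193 g × 100%

5.19%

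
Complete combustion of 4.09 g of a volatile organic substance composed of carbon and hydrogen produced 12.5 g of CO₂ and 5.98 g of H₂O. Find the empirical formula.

C3H7

mol C = 12.5 g CO₂ ÷ 44.009 g/mol = 0.2840 mol
mol H = 2 × 5.98 g H₂O ÷ 18.015 g/mol = 0.6639 mol
Divide by the smallest (0.2840 mol): C 1.000, H 2.337
Multiplying each by 3 gives whole numbers: C 3.00, H 7.01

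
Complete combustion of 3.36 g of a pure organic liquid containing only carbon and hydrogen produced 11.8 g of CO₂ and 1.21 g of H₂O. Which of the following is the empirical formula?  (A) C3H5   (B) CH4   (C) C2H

mol C = 11.8 g CO₂ ÷ 44.009 g/mol = 0.2681 mol
mol H = 2 × 1.21 g H₂O ÷ 18.015 g/mol = 0.1343 mol
Divide by the smallest (0.1343 mol): C 1.996, H 1.000

(C) C2H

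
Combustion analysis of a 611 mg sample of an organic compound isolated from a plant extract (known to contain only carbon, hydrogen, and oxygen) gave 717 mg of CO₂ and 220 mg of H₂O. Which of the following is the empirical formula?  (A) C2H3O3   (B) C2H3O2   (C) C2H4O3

(A) C2H3O3

mol C = 0.717 g CO₂ ÷ 44.009 g/mol = 0.01629 mol
mol H = 2 × 0.220 g H₂O ÷ 18.015 g/mol = 0.02442 mol
mass O = 0.611 − (0.1957 + 0.02462) = 0.3907 g → mol O = 0.3907 ÷ 15.999 = 0.02442 mol
Divide by the smallest (0.01629 mol): C 1.000, H 1.499, O 1.499
Multiplying each by 2 gives whole numbers: C 2.00, H 3.00, O 3.00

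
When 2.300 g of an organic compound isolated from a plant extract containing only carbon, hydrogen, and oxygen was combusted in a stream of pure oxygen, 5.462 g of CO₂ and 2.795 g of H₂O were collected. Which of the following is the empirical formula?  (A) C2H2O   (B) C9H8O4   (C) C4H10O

(C) C4H10O

mol C = 5.462 g CO₂ ÷ 44.009 g/mol = 0.12411 mol
mol H = 2 × 2.795 g H₂O ÷ 18.015 g/mol = 0.31030 mol
mass O = 2.300 − (1.4907 + 0.31278) = 0.49652 g → mol O = 0.49652 ÷ 15.999 = 0.031035 mol
Divide by the smallest (0.031035 mol): C 3.999, H 9.998, O 1.000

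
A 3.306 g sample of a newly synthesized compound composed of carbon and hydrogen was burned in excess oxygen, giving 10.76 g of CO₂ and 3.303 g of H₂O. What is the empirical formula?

mol C = 10.76 g CO₂ ÷ 44.009 g/mol = 0.24450 mol
mol H = 2 × 3.303 g H₂O ÷ 18.015 g/mol = 0.36669 mol
Divide by the smallest (0.24450 mol): C 1.000, H 1.500
Multiplying each by 2 gives whole numbers: C 2.00, H 3.00

C2H3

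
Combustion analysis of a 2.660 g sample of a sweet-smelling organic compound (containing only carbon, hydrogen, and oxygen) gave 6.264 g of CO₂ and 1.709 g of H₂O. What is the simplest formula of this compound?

mol C = 6.264 g CO₂ ÷ 44.009 g/mol = 0.14233 mol
mol H = 2 × 1.709 g H₂O ÷ 18.015 g/mol = 0.18973 mol
mass O = 2.660 − (1.7096 + 0.19125) = 0.75917 g → mol O = 0.75917 ÷ 15.999 = 0.047451 mol
Divide by the smallest (0.047451 mol): C 3.000, H 3.998, O 1.000

C3H4O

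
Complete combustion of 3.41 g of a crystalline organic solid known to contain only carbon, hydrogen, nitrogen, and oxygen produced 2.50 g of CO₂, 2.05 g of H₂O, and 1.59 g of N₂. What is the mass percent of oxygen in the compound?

26.6%

mol C = 2.50 g CO₂ ÷ 44.009 g/mol = 0.05681 mol
mol H = 2 × 2.05 g H₂O ÷ 18.015 g/mol = 0.2276 mol
mol N = 2 × 1.59 g N₂ ÷ 28.014 g/mol = 0.1135 mol
mass O = 3.41 − (0.6823 + 0.2294 + 1.590) = 0.9083 g → mol O = 0.9083 ÷ 15.999 = 0.05677 mol
mass % O = 0.9083 g ÷ 3.41 g × 100%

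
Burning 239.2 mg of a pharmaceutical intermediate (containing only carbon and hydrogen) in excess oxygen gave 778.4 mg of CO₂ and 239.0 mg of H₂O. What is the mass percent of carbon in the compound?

88.81%

mol C = 0.7784 g CO₂ ÷ 44.009 g/mol = 0.017687 mol
mol H = 2 × 0.2390 g H₂O ÷ 18.015 g/mol = 0.026533 mol
mass % C = 0.21244 g ÷ 0.2392 g × 100%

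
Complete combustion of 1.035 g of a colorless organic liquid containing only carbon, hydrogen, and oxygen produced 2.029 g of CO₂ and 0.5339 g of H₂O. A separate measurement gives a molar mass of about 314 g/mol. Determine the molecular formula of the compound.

mol C = 2.029 g CO₂ ÷ 44.009 g/mol = 0.046104 mol
mol H = 2 × 0.5339 g H₂O ÷ 18.015 g/mol = 0.059273 mol
mass O = 1.035 − (0.55376 + 0.059747) = 0.42150 g → mol O = 0.42150 ÷ 15.999 = 0.026345 mol
Divide by the smallest (0.026345 mol): C 1.750, H 2.250, O 1.000
Multiplying each by 4 gives whole numbers: C 7.00, H 9.00, O 4.00
Empirical formula: C7H9O4
Empirical-formula mass = 157.15 g/mol; 314 ÷ 157.15 ≈ 2, so the molecular formula is C14H18O8.

C14H18O8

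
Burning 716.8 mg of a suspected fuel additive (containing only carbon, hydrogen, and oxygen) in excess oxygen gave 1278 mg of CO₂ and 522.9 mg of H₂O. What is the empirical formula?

mol C = 1.278 g CO₂ ÷ 44.009 g/mol = 0.029040 mol
mol H = 2 × 0.5229 g H₂O ÷ 18.015 g/mol = 0.058052 mol
mass O = 0.7168 − (0.34879 + 0.058516) = 0.30949 g → mol O = 0.30949 ÷ 15.999 = 0.019344 mol
Divide by the smallest (0.019344 mol): C 1.501, H 3.001, O 1.000
Multiplying each by 2 gives whole numbers: C 3.00, H 6.00, O 2.00

C3H6O2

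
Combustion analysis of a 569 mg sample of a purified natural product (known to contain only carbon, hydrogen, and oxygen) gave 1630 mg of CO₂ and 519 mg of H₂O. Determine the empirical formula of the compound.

C9H14O

mol C = 1.63 g CO₂ ÷ 44.009 g/mol = 0.03704 mol
mol H = 2 × 0.519 g H₂O ÷ 18.015 g/mol = 0.05762 mol
mass O = 0.569 − (0.4449 + 0.05808) = 0.06606 g → mol O = 0.06606 ÷ 15.999 = 0.004129 mol
Divide by the smallest (0.004129 mol): C 8.970, H 13.955, O 1.000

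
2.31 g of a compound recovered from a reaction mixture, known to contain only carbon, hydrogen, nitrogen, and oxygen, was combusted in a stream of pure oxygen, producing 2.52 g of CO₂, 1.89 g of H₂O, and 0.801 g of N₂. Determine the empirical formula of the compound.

C3H11N3O2

mol C = 2.52 g CO₂ ÷ 44.009 g/mol = 0.05726 mol
mol H = 2 × 1.89 g H₂O ÷ 18.015 g/mol = 0.2098 mol
mol N = 2 × 0.801 g N₂ ÷ 28.014 g/mol = 0.05719 mol
mass O = 2.31 − (0.6878 + 0.2115 + 0.8010) = 0.6097 g → mol O = 0.6097 ÷ 15.999 = 0.03811 mol
Divide by the smallest (0.03811 mol): C 1.502, H 5.506, N 1.501, O 1.000
Multiplying each by 2 gives whole numbers: C 3.00, H 11.01, N 3.00, O 2.00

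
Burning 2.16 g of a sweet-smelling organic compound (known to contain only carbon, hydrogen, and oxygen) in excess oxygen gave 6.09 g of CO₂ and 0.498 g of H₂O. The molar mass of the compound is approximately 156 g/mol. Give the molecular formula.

mol C = 6.09 g CO₂ ÷ 44.009 g/mol = 0.1384 mol
mol H = 2 × 0.498 g H₂O ÷ 18.015 g/mol = 0.05529 mol
mass O = 2.16 − (1.662 + 0.05573) = 0.4422 g → mol O = 0.4422 ÷ 15.999 = 0.02764 mol
Divide by the smallest (0.02764 mol): C 5.007, H 2.000, O 1.000
Empirical formula: C5H2O
Empirical-formula mass = 78.07 g/mol; 156 ÷ 78.07 ≈ 2, so the molecular formula is C10H4O2.

C10H4O2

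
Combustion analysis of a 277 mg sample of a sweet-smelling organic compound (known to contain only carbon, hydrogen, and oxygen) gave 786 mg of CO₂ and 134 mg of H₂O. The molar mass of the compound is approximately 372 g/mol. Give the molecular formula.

mol C = 0.786 g CO₂ ÷ 44.009 g/mol = 0.01786 mol
mol H = 2 × 0.134 g H₂O ÷ 18.015 g/mol = 0.01488 mol
mass O = 0.277 − (0.2145 + 0.01500) = 0.04749 g → mol O = 0.04749 ÷ 15.999 = 0.002968 mol
Divide by the smallest (0.002968 mol): C 6.017, H 5.012, O 1.000
Empirical formula: C6H5O
Empirical-formula mass = 93.11 g/mol; 372 ÷ 93.11 ≈ 4, so the molecular formula is C24H20O4.

C24H20O4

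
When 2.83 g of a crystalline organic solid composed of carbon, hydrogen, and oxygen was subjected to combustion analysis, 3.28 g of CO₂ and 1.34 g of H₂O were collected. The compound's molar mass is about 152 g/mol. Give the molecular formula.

C4H8O6

mol C = 3.28 g CO₂ ÷ 44.009 g/mol = 0.07453 mol
mol H = 2 × 1.34 g H₂O ÷ 18.015 g/mol = 0.1488 mol
mass O = 2.83 − (0.8952 + 0.1500) = 1.785 g → mol O = 1.785 ÷ 15.999 = 0.1116 mol
Divide by the smallest (0.07453 mol): C 1.000, H 1.996, O 1.497
Multiplying each by 2 gives whole numbers: C 2.00, H 3.99, O 2.99
Empirical formula: C2H4O3
Empirical-formula mass = 76.05 g/mol; 152 ÷ 76.05 ≈ 2, so the molecular formula is C4H8O6.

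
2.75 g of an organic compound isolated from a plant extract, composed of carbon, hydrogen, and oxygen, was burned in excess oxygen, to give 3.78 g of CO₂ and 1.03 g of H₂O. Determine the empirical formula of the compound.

C6H8O7

mol C = 3.78 g CO₂ ÷ 44.009 g/mol = 0.08589 mol
mol H = 2 × 1.03 g H₂O ÷ 18.015 g/mol = 0.1143 mol
mass O = 2.75 − (1.032 + 0.1153) = 1.603 g → mol O = 1.603 ÷ 15.999 = 0.1002 mol
Divide by the smallest (0.08589 mol): C 1.000, H 1.331, O 1.167
Multiplying each by 6 gives whole numbers: C 6.00, H 7.99, O 7.00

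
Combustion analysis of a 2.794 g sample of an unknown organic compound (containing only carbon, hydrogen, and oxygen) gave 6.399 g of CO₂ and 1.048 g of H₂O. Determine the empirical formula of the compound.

C5H4O2

mol C = 6.399 g CO₂ ÷ 44.009 g/mol = 0.14540 mol
mol H = 2 × 1.048 g H₂O ÷ 18.015 g/mol = 0.11635 mol
mass O = 2.794 − (1.7464 + 0.11728) = 0.93030 g → mol O = 0.93030 ÷ 15.999 = 0.058147 mol
Divide by the smallest (0.058147 mol): C 2.501, H 2.001, O 1.000
Multiplying each by 2 gives whole numbers: C 5.00, H 4.00, O 2.00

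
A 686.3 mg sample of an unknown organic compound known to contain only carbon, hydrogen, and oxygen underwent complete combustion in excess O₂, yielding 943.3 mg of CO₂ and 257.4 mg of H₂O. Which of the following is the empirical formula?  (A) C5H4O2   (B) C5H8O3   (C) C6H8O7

(C) C6H8O7

mol C = 0.9433 g CO₂ ÷ 44.009 g/mol = 0.021434 mol
mol H = 2 × 0.2574 g H₂O ÷ 18.015 g/mol = 0.028576 mol
mass O = 0.6863 − (0.25745 + 0.028805) = 0.40005 g → mol O = 0.40005 ÷ 15.999 = 0.025005 mol
Divide by the smallest (0.021434 mol): C 1.000, H 1.333, O 1.167
Multiplying each by 6 gives whole numbers: C 6.00, H 8.00, O 7.00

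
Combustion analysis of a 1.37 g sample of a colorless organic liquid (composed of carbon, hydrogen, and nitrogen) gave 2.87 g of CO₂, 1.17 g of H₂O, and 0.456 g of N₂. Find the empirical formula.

C2H4N

mol C = 2.87 g CO₂ ÷ 44.009 g/mol = 0.06521 mol
mol H = 2 × 1.17 g H₂O ÷ 18.015 g/mol = 0.1299 mol
mol N = 2 × 0.456 g N₂ ÷ 28.014 g/mol = 0.03256 mol
Divide by the smallest (0.03256 mol): C 2.003, H 3.990, N 1.000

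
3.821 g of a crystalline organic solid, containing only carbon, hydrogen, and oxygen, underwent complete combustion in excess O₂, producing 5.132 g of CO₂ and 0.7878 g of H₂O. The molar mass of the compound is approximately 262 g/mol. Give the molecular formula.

mol C = 5.132 g CO₂ ÷ 44.009 g/mol = 0.11661 mol
mol H = 2 × 0.7878 g H₂O ÷ 18.015 g/mol = 0.087460 mol
mass O = 3.821 − (1.4006 + 0.088160) = 2.3322 g → mol O = 2.3322 ÷ 15.999 = 0.14577 mol
Divide by the smallest (0.087460 mol): C 1.333, H 1.000, O 1.667
Multiplying each by 3 gives whole numbers: C 4.00, H 3.00, O 5.00
Empirical formula: C4H3O5
Empirical-formula mass = 131.06 g/mol; 262 ÷ 131.06 ≈ 2, so the molecular formula is C8H6O10.

C8H6O10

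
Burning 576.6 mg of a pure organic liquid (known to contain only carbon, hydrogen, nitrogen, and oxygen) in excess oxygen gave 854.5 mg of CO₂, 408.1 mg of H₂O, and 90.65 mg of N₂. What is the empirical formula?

C3H7NO2

mol C = 0.8545 g CO₂ ÷ 44.009 g/mol = 0.019416 mol
mol H = 2 × 0.4081 g H₂O ÷ 18.015 g/mol = 0.045307 mol
mol N = 2 × 0.09065 g N₂ ÷ 28.014 g/mol = 0.0064718 mol
mass O = 0.5766 − (0.23321 + 0.045669 + 0.090650) = 0.20707 g → mol O = 0.20707 ÷ 15.999 = 0.012943 mol
Divide by the smallest (0.0064718 mol): C 3.000, H 7.001, N 1.000, O 2.000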